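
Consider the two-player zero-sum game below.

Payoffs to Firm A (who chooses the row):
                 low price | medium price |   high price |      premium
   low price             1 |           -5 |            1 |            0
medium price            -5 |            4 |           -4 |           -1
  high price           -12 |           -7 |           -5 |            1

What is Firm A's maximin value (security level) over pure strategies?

-5

The worst-case payoff for each row is low price: -5, medium price: -5, high price: -12.
The best of these is -5.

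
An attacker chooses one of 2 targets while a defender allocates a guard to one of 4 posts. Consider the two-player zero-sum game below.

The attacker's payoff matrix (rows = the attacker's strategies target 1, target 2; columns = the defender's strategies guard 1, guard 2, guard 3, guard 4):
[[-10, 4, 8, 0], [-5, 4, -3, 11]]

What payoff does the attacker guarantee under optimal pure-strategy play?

Row minima: -10, -5 → the attacker's maximin is -5.
Column maxima: -5, 4, 8, 11 → the defender's minimax is -5.
They coincide at (target 2, guard 1), so the value is -5.

-5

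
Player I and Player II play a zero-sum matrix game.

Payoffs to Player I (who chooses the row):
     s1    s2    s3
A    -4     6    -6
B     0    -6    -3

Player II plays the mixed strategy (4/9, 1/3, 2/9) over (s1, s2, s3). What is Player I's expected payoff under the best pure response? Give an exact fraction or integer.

A: (-4)·(4/9) + (6)·(1/3) + (-6)·(2/9) = -10/9.
B: (0)·(4/9) + (-6)·(1/3) + (-3)·(2/9) = -8/3.
The best pure response is A with expected payoff -10/9.

-10/9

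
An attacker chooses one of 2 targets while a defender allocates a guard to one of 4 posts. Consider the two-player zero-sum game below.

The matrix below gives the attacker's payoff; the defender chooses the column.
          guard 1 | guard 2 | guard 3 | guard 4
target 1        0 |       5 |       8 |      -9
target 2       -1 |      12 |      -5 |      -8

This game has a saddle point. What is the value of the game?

Row minima: -9, -8 → the attacker's maximin is -8.
Column maxima: 0, 12, 8, -8 → the defender's minimax is -8.
They coincide at (target 2, guard 4), so the value is -8.

-8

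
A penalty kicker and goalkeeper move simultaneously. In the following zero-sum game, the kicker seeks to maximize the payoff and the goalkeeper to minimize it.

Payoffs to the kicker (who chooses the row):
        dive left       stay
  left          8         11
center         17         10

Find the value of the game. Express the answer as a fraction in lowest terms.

107/10

Row minima are 8 and 10, so the kicker's maximin is 10; column maxima are 17 and 11, so the goalkeeper's minimax is 11. These differ, so the equilibrium is in mixed strategies.
Let the kicker play left with probability p. The goalkeeper is indifferent when 8p + 17(1−p) = 11p + 10(1−p), giving p = 7/10.
Let the goalkeeper play dive left with probability q. The kicker is indifferent when 8q + 11(1−q) = 17q + 10(1−q), giving q = 1/10.
The value is 8·(1/10) + (11)·(9/10) = 107/10.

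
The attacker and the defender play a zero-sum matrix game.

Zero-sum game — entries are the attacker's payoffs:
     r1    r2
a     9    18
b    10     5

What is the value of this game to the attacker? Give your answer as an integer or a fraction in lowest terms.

Row minima are 9 and 5, so the attacker's maximin is 9; column maxima are 10 and 18, so the defender's minimax is 10. These differ, so the equilibrium is in mixed strategies.
Let the attacker play a with probability p. The defender is indifferent when 9p + 10(1−p) = 18p + 5(1−p), giving p = 5/14.
Let the defender play r1 with probability q. The attacker is indifferent when 9q + 18(1−q) = 10q + 5(1−q), giving q = 13/14.
The value is 9·(13/14) + (18)·(1/14) = 135/14.

135/14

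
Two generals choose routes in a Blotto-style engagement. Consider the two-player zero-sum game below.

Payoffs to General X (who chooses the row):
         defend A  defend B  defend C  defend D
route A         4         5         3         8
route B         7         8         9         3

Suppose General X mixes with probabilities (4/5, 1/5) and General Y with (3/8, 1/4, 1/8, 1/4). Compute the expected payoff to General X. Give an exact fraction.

27/5

Against (3/8, 1/4, 1/8, 1/4), each row's expected payoff is route A: 41/8; route B: 13/2.
Taking the (4/5, 1/5)-weighted average: (4/5)·(41/8) + (1/5)·(13/2) = 27/5.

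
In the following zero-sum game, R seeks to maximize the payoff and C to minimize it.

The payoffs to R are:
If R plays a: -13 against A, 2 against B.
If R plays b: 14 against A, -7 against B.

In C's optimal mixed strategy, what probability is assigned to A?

Row minima are -13 and -7, so R's maximin is -7; column maxima are 14 and 2, so C's minimax is 2. These differ, so the equilibrium is in mixed strategies.
Let C play A with probability q. R is indifferent when −13q + 2(1−q) = 14q − 7(1−q), giving q = 1/4.

1/4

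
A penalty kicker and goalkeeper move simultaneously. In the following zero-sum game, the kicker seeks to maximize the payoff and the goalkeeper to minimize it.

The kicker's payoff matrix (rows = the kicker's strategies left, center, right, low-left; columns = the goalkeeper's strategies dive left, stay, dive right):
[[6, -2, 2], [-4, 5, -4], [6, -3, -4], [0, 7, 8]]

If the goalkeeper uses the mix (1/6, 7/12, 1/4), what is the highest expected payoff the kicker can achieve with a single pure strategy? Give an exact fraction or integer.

left: (6)·(1/6) + (-2)·(7/12) + (2)·(1/4) = 1/3.
center: (-4)·(1/6) + (5)·(7/12) + (-4)·(1/4) = 5/4.
right: (6)·(1/6) + (-3)·(7/12) + (-4)·(1/4) = -7/4.
low-left: (0)·(1/6) + (7)·(7/12) + (8)·(1/4) = 73/12.
The best pure response is low-left with expected payoff 73/12.

73/12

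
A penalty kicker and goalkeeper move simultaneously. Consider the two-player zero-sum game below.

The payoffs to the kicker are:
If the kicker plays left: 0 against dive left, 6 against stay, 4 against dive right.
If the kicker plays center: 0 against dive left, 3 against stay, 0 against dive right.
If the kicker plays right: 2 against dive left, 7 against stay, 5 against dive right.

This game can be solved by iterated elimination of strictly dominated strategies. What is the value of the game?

2

Row left is strictly dominated by row right (2>0, 7>6, 5>4); eliminate left.
Row center is strictly dominated by row right (2>0, 7>3, 5>0); eliminate center.
Column stay is strictly dominated by dive left for the goalkeeper (2<7); eliminate stay.
Column dive right is strictly dominated by dive left for the goalkeeper (2<5); eliminate dive right.
Only (right, dive left) remains, with payoff 2.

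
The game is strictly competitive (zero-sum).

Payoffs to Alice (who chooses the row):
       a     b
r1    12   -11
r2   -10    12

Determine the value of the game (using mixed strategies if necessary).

34/45

Row minima are -11 and -10, so Alice's maximin is -10; column maxima are 12 and 12, so Bob's minimax is 12. These differ, so the equilibrium is in mixed strategies.
Let Alice play r1 with probability p. Bob is indifferent when 12p − 10(1−p) = −11p + 12(1−p), giving p = 22/45.
Let Bob play a with probability q. Alice is indifferent when 12q − 11(1−q) = −10q + 12(1−q), giving q = 23/45.
The value is 12·(23/45) + (-11)·(22/45) = 34/45.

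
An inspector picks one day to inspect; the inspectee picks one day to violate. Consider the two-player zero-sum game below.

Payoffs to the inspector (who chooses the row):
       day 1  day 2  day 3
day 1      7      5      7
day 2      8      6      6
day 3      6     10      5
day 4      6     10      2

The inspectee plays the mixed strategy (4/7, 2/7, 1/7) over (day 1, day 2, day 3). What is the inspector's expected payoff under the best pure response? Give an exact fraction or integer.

day 1: (7)·(4/7) + (5)·(2/7) + (7)·(1/7) = 45/7.
day 2: (8)·(4/7) + (6)·(2/7) + (6)·(1/7) = 50/7.
day 3: (6)·(4/7) + (10)·(2/7) + (5)·(1/7) = 7.
day 4: (6)·(4/7) + (10)·(2/7) + (2)·(1/7) = 46/7.
The best pure response is day 2 with expected payoff 50/7.

50/7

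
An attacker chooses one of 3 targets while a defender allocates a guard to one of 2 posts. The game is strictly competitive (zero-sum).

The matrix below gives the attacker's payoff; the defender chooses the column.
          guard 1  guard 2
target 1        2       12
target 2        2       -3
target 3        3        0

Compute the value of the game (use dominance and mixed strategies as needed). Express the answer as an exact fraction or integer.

36/13

Row target 2 is strictly dominated by row target 3, so the attacker never plays it.
The remaining 2×2 game on (target 1, target 3) × (guard 1, guard 2) has no saddle point. Let the attacker play target 1 with probability p; indifference gives 2p + 3(1−p) = 12p, so p = 3/13.
Similarly the defender's optimal q on guard 1 is 12/13, and the value is 2·(12/13) + (12)·(1/13) = 36/13.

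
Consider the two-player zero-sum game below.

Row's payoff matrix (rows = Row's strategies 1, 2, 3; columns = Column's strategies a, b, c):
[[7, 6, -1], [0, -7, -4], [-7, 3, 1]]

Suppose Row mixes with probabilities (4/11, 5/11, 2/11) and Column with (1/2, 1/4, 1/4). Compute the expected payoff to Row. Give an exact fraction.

1/44

Against (1/2, 1/4, 1/4), each row's expected payoff is 1: 19/4; 2: -11/4; 3: -5/2.
Taking the (4/11, 5/11, 2/11)-weighted average: (4/11)·(19/4) + (5/11)·(-11/4) + (2/11)·(-5/2) = 1/44.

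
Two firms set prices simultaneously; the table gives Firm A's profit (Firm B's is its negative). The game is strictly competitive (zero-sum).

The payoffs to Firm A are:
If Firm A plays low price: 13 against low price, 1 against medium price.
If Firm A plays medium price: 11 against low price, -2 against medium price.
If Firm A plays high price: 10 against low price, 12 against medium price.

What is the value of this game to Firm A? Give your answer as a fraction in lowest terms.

Row medium price is strictly dominated by row low price, so Firm A never plays it.
The remaining 2×2 game on (low price, high price) × (low price, medium price) has no saddle point. Let Firm A play low price with probability p; indifference gives 13p + 10(1−p) = p + 12(1−p), so p = 1/7.
Similarly Firm B's optimal q on low price is 11/14, and the value is 13·(11/14) + (1)·(3/14) = 73/7.

73/7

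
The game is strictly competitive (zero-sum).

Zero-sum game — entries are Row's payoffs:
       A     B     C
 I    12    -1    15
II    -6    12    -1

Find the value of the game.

Column C is strictly dominated by A for Column (it gives Row more in every row).
The remaining 2×2 game on (I, II) × (A, B) has no saddle point. Let Row play I with probability p; indifference gives 12p − 6(1−p) = −p + 12(1−p), so p = 18/31.
Similarly Column's optimal q on A is 13/31, and the value is 12·(13/31) + (-1)·(18/31) = 138/31.

138/31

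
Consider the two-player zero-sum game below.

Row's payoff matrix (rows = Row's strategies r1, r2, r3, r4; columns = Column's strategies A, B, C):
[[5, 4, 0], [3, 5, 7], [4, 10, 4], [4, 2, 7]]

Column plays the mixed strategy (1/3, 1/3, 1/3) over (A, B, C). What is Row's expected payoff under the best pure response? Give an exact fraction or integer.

6

r1: (5)·(1/3) + (4)·(1/3) + (0)·(1/3) = 3.
r2: (3)·(1/3) + (5)·(1/3) + (7)·(1/3) = 5.
r3: (4)·(1/3) + (10)·(1/3) + (4)·(1/3) = 6.
r4: (4)·(1/3) + (2)·(1/3) + (7)·(1/3) = 13/3.
The best pure response is r3 with expected payoff 6.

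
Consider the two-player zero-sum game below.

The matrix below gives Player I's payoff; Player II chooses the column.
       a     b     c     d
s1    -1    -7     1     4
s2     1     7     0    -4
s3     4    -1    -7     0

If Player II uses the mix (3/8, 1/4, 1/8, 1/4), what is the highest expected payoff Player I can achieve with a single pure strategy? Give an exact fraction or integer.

s1: (-1)·(3/8) + (-7)·(1/4) + (1)·(1/8) + (4)·(1/4) = -1.
s2: (1)·(3/8) + (7)·(1/4) + (0)·(1/8) + (-4)·(1/4) = 9/8.
s3: (4)·(3/8) + (-1)·(1/4) + (-7)·(1/8) + (0)·(1/4) = 3/8.
The best pure response is s2 with expected payoff 9/8.

9/8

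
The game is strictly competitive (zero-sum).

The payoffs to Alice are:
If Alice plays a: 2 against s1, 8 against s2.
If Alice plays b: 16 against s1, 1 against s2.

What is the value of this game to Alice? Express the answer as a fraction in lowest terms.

Row minima are 2 and 1, so Alice's maximin is 2; column maxima are 16 and 8, so Bob's minimax is 8. These differ, so the equilibrium is in mixed strategies.
Let Alice play a with probability p. Bob is indifferent when 2p + 16(1−p) = 8p + (1−p), giving p = 5/7.
Let Bob play s1 with probability q. Alice is indifferent when 2q + 8(1−q) = 16q + (1−q), giving q = 1/3.
The value is 2·(1/3) + (8)·(2/3) = 6.

6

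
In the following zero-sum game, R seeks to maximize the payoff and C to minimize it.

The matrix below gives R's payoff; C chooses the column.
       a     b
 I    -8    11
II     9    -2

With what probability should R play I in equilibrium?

11/30

Row minima are -8 and -2, so R's maximin is -2; column maxima are 9 and 11, so C's minimax is 9. These differ, so the equilibrium is in mixed strategies.
Let R play I with probability p. C is indifferent when −8p + 9(1−p) = 11p − 2(1−p), giving p = 11/30.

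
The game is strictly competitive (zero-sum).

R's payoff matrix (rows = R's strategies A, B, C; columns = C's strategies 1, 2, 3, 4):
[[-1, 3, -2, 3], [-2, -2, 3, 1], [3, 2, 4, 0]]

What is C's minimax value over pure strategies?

3

The worst case (largest entry) in each column is 1: 3, 2: 3, 3: 4, 4: 3.
The best (smallest) of these is 3.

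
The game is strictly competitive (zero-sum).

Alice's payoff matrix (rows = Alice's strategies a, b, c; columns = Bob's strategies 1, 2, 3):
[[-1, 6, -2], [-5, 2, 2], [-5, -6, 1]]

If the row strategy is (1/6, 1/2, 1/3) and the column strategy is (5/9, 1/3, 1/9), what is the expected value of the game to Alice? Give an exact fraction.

Against (5/9, 1/3, 1/9), each row's expected payoff is a: 11/9; b: -17/9; c: -14/3.
Taking the (1/6, 1/2, 1/3)-weighted average: (1/6)·(11/9) + (1/2)·(-17/9) + (1/3)·(-14/3) = -62/27.

-62/27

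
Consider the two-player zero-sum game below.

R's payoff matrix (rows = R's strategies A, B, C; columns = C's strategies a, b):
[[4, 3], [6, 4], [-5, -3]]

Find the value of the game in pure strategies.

Row minima: 3, 4, -5 → R's maximin is 4.
Column maxima: 6, 4 → C's minimax is 4.
They coincide at (B, b), so the value is 4.

4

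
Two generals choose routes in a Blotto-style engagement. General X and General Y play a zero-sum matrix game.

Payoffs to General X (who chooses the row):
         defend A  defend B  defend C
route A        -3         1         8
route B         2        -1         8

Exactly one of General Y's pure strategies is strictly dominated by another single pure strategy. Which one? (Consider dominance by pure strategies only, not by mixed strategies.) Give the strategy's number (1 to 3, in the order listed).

3

General Y prefers columns that give General X less. Compare defend C with defend A: -3 < 8, 2 < 8.
So defend A strictly dominates defend C for General Y; defend C is strictly dominated.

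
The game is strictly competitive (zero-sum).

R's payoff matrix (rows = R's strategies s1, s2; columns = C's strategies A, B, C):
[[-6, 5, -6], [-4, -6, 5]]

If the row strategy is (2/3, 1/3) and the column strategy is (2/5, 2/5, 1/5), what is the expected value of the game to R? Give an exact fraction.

-31/15

Against (2/5, 2/5, 1/5), each row's expected payoff is s1: -8/5; s2: -3.
Taking the (2/3, 1/3)-weighted average: (2/3)·(-8/5) + (1/3)·(-3) = -31/15.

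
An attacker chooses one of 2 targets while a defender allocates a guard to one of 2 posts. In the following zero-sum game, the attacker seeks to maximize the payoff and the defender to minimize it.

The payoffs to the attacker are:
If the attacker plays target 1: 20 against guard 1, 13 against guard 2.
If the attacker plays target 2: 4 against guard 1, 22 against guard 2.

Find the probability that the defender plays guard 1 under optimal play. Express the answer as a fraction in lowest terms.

Row minima are 13 and 4, so the attacker's maximin is 13; column maxima are 20 and 22, so the defender's minimax is 20. These differ, so the equilibrium is in mixed strategies.
Let the defender play guard 1 with probability q. The attacker is indifferent when 20q + 13(1−q) = 4q + 22(1−q), giving q = 9/25.

9/25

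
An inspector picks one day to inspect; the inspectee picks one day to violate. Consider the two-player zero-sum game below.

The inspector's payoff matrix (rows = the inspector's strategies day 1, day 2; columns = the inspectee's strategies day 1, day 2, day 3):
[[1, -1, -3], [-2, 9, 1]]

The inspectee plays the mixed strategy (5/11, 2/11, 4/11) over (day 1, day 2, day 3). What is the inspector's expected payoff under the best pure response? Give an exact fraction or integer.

12/11

day 1: (1)·(5/11) + (-1)·(2/11) + (-3)·(4/11) = -9/11.
day 2: (-2)·(5/11) + (9)·(2/11) + (1)·(4/11) = 12/11.
The best pure response is day 2 with expected payoff 12/11.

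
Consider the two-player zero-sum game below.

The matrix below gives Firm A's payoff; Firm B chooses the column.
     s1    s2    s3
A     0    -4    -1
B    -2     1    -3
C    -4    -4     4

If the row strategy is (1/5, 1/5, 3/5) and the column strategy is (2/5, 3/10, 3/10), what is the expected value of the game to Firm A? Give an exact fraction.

Against (2/5, 3/10, 3/10), each row's expected payoff is A: -3/2; B: -7/5; C: -8/5.
Taking the (1/5, 1/5, 3/5)-weighted average: (1/5)·(-3/2) + (1/5)·(-7/5) + (3/5)·(-8/5) = -77/50.

-77/50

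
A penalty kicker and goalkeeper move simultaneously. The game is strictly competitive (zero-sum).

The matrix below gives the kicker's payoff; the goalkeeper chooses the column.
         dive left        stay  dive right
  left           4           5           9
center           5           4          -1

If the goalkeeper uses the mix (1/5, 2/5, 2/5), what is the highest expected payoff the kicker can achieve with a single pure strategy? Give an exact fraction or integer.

left: (4)·(1/5) + (5)·(2/5) + (9)·(2/5) = 32/5.
center: (5)·(1/5) + (4)·(2/5) + (-1)·(2/5) = 11/5.
The best pure response is left with expected payoff 32/5.

32/5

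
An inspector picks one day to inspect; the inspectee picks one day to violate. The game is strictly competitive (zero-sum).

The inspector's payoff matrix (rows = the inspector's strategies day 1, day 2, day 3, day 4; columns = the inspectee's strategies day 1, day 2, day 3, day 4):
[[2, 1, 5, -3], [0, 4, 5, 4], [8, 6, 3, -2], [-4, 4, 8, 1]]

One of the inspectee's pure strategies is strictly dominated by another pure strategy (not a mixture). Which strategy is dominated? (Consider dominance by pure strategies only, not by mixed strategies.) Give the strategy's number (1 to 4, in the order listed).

3

The inspectee prefers columns that give the inspector less. Compare day 3 with day 4: -3 < 5, 4 < 5, -2 < 3, 1 < 8.
So day 4 strictly dominates day 3 for the inspectee; day 3 is strictly dominated.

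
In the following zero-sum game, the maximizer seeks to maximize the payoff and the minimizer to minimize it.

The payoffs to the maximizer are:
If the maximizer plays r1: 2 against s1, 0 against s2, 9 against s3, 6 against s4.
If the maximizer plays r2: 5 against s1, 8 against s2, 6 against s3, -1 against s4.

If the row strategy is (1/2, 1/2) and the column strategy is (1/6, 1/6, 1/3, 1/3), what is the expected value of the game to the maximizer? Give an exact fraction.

Against (1/6, 1/6, 1/3, 1/3), each row's expected payoff is r1: 16/3; r2: 23/6.
Taking the (1/2, 1/2)-weighted average: (1/2)·(16/3) + (1/2)·(23/6) = 55/12.

55/12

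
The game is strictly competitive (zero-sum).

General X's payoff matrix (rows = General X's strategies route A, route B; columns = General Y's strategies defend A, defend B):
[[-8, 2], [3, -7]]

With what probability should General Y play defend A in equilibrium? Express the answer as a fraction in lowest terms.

9/20

Row minima are -8 and -7, so General X's maximin is -7; column maxima are 3 and 2, so General Y's minimax is 2. These differ, so the equilibrium is in mixed strategies.
Let General Y play defend A with probability q. General X is indifferent when −8q + 2(1−q) = 3q − 7(1−q), giving q = 9/20.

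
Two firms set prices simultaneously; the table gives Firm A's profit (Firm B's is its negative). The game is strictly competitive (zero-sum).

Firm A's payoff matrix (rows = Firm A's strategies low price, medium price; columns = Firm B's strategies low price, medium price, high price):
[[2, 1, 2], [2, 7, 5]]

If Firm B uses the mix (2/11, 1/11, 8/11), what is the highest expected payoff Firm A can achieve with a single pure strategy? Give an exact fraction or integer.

low price: (2)·(2/11) + (1)·(1/11) + (2)·(8/11) = 21/11.
medium price: (2)·(2/11) + (7)·(1/11) + (5)·(8/11) = 51/11.
The best pure response is medium price with expected payoff 51/11.

51/11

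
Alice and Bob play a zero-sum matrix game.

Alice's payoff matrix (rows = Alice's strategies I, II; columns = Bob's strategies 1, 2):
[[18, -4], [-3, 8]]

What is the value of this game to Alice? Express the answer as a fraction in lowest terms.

4

Row minima are -4 and -3, so Alice's maximin is -3; column maxima are 18 and 8, so Bob's minimax is 8. These differ, so the equilibrium is in mixed strategies.
Let Alice play I with probability p. Bob is indifferent when 18p − 3(1−p) = −4p + 8(1−p), giving p = 1/3.
Let Bob play 1 with probability q. Alice is indifferent when 18q − 4(1−q) = −3q + 8(1−q), giving q = 4/11.
The value is 18·(4/11) + (-4)·(7/11) = 4.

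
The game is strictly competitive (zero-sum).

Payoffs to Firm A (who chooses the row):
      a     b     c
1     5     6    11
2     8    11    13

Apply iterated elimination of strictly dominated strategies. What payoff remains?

8

Column c is strictly dominated by a for Firm B (5<11, 8<13); eliminate c.
Row 1 is strictly dominated by row 2 (8>5, 11>6); eliminate 1.
Column b is strictly dominated by a for Firm B (8<11); eliminate b.
Only (2, a) remains, with payoff 8.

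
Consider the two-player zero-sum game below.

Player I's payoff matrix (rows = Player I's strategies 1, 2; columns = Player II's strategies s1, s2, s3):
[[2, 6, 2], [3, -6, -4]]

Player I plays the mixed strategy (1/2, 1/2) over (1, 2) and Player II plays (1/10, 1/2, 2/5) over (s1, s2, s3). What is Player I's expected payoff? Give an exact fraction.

Against (1/10, 1/2, 2/5), each row's expected payoff is 1: 4; 2: -43/10.
Taking the (1/2, 1/2)-weighted average: (1/2)·(4) + (1/2)·(-43/10) = -3/20.

-3/20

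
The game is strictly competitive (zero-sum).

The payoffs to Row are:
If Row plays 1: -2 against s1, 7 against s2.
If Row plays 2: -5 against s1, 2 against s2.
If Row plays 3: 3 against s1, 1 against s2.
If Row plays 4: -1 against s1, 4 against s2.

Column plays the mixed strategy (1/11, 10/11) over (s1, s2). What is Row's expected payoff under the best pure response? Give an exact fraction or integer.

1: (-2)·(1/11) + (7)·(10/11) = 68/11.
2: (-5)·(1/11) + (2)·(10/11) = 15/11.
3: (3)·(1/11) + (1)·(10/11) = 13/11.
4: (-1)·(1/11) + (4)·(10/11) = 39/11.
The best pure response is 1 with expected payoff 68/11.

68/11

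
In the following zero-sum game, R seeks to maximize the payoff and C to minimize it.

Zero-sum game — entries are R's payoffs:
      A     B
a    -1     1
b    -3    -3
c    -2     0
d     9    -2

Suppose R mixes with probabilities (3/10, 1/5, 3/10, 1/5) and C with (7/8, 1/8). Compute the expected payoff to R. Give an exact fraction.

Against (7/8, 1/8), each row's expected payoff is a: -3/4; b: -3; c: -7/4; d: 61/8.
Taking the (3/10, 1/5, 3/10, 1/5)-weighted average: (3/10)·(-3/4) + (1/5)·(-3) + (3/10)·(-7/4) + (1/5)·(61/8) = 7/40.

7/40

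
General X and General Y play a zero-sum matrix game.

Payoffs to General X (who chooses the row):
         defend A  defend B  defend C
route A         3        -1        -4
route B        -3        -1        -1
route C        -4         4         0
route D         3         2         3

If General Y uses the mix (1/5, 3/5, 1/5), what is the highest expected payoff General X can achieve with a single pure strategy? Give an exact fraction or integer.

route A: (3)·(1/5) + (-1)·(3/5) + (-4)·(1/5) = -4/5.
route B: (-3)·(1/5) + (-1)·(3/5) + (-1)·(1/5) = -7/5.
route C: (-4)·(1/5) + (4)·(3/5) + (0)·(1/5) = 8/5.
route D: (3)·(1/5) + (2)·(3/5) + (3)·(1/5) = 12/5.
The best pure response is route D with expected payoff 12/5.

12/5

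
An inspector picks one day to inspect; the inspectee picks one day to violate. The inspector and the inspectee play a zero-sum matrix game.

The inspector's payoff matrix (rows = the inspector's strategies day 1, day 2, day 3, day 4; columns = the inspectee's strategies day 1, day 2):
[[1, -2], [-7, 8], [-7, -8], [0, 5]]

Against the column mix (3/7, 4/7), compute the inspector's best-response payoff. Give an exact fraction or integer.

day 1: (1)·(3/7) + (-2)·(4/7) = -5/7.
day 2: (-7)·(3/7) + (8)·(4/7) = 11/7.
day 3: (-7)·(3/7) + (-8)·(4/7) = -53/7.
day 4: (0)·(3/7) + (5)·(4/7) = 20/7.
The best pure response is day 4 with expected payoff 20/7.

20/7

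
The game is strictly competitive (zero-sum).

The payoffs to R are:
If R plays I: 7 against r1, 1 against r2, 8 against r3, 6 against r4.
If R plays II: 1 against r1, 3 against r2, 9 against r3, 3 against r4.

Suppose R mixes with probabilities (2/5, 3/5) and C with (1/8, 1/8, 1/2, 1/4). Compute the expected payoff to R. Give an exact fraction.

121/20

Against (1/8, 1/8, 1/2, 1/4), each row's expected payoff is I: 13/2; II: 23/4.
Taking the (2/5, 3/5)-weighted average: (2/5)·(13/2) + (3/5)·(23/4) = 121/20.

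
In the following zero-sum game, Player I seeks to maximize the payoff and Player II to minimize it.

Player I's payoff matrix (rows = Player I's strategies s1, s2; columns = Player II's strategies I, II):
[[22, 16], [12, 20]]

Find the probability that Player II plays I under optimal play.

2/7

Row minima are 16 and 12, so Player I's maximin is 16; column maxima are 22 and 20, so Player II's minimax is 20. These differ, so the equilibrium is in mixed strategies.
Let Player II play I with probability q. Player I is indifferent when 22q + 16(1−q) = 12q + 20(1−q), giving q = 2/7.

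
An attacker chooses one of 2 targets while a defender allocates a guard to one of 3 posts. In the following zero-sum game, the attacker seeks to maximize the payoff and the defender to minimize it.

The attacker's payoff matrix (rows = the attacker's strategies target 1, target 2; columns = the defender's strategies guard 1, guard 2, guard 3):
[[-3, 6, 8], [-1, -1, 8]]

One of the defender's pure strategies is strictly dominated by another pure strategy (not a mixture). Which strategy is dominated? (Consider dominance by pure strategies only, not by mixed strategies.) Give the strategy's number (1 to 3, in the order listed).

3

The defender prefers columns that give the attacker less. Compare guard 3 with guard 1: -3 < 8, -1 < 8.
So guard 1 strictly dominates guard 3 for the defender; guard 3 is strictly dominated.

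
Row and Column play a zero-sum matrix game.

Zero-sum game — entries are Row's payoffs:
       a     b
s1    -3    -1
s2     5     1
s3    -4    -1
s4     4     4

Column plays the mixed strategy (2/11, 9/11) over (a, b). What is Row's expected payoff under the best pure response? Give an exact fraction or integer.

s1: (-3)·(2/11) + (-1)·(9/11) = -15/11.
s2: (5)·(2/11) + (1)·(9/11) = 19/11.
s3: (-4)·(2/11) + (-1)·(9/11) = -17/11.
s4: (4)·(2/11) + (4)·(9/11) = 4.
The best pure response is s4 with expected payoff 4.

4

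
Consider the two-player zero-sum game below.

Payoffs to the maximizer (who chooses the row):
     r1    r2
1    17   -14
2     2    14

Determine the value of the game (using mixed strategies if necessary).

266/43

Row minima are -14 and 2, so the maximizer's maximin is 2; column maxima are 17 and 14, so the minimizer's minimax is 14. These differ, so the equilibrium is in mixed strategies.
Let the maximizer play 1 with probability p. The minimizer is indifferent when 17p + 2(1−p) = −14p + 14(1−p), giving p = 12/43.
Let the minimizer play r1 with probability q. The maximizer is indifferent when 17q − 14(1−q) = 2q + 14(1−q), giving q = 28/43.
The value is 17·(28/43) + (-14)·(15/43) = 266/43.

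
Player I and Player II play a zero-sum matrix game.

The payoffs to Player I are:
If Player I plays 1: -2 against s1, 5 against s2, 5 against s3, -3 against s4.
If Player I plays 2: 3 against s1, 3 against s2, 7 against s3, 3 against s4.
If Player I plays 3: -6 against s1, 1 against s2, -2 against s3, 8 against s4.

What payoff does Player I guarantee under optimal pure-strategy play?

Row minima: -3, 3, -6 → Player I's maximin is 3.
Column maxima: 3, 5, 7, 8 → Player II's minimax is 3.
They coincide at (2, s1), so the value is 3.

3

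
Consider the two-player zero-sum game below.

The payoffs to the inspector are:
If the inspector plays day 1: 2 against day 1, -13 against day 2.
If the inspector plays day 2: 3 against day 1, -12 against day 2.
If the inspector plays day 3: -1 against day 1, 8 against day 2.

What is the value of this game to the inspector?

Row day 1 is strictly dominated by row day 2, so the inspector never plays it.
The remaining 2×2 game on (day 2, day 3) × (day 1, day 2) has no saddle point. Let the inspector play day 2 with probability p; indifference gives 3p − (1−p) = −12p + 8(1−p), so p = 3/8.
Similarly the inspectee's optimal q on day 1 is 5/6, and the value is 3·(5/6) + (-12)·(1/6) = 1/2.

1/2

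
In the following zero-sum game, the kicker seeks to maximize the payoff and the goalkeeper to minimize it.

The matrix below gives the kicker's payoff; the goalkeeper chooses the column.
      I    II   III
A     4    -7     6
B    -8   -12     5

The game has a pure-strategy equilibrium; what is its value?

Row minima: -7, -12 → the kicker's maximin is -7.
Column maxima: 4, -7, 6 → the goalkeeper's minimax is -7.
They coincide at (A, II), so the value is -7.

-7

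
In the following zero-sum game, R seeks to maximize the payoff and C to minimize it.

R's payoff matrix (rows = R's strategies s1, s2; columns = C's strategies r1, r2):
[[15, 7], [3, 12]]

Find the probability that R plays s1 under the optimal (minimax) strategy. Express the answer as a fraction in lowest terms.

9/17

Row minima are 7 and 3, so R's maximin is 7; column maxima are 15 and 12, so C's minimax is 12. These differ, so the equilibrium is in mixed strategies.
Let R play s1 with probability p. C is indifferent when 15p + 3(1−p) = 7p + 12(1−p), giving p = 9/17.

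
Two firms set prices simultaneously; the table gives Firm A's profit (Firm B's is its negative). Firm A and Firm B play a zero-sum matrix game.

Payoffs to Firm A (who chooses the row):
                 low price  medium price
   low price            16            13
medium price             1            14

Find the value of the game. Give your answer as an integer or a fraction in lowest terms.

211/16

Row minima are 13 and 1, so Firm A's maximin is 13; column maxima are 16 and 14, so Firm B's minimax is 14. These differ, so the equilibrium is in mixed strategies.
Let Firm A play low price with probability p. Firm B is indifferent when 16p + (1−p) = 13p + 14(1−p), giving p = 13/16.
Let Firm B play low price with probability q. Firm A is indifferent when 16q + 13(1−q) = q + 14(1−q), giving q = 1/16.
The value is 16·(1/16) + (13)·(15/16) = 211/16.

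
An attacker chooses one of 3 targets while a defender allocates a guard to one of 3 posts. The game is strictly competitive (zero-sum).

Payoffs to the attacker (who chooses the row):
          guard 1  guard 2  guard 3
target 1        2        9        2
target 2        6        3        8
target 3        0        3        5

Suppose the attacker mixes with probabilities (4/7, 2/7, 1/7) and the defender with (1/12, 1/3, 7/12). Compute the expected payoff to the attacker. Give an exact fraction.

403/84

Against (1/12, 1/3, 7/12), each row's expected payoff is target 1: 13/3; target 2: 37/6; target 3: 47/12.
Taking the (4/7, 2/7, 1/7)-weighted average: (4/7)·(13/3) + (2/7)·(37/6) + (1/7)·(47/12) = 403/84.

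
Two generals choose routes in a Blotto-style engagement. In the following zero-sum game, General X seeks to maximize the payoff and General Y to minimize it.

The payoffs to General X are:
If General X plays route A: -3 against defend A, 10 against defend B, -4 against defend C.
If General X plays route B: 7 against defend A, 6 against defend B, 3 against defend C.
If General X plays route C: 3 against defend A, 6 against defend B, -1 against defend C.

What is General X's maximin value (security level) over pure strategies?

3

The worst-case payoff for each row is route A: -4, route B: 3, route C: -1.
The best of these is 3.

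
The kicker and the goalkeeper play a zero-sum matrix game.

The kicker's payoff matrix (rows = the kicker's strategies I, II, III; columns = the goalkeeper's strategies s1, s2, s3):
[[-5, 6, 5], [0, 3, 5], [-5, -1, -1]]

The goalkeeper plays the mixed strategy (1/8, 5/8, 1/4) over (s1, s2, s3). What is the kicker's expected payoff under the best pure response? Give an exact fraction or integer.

35/8

I: (-5)·(1/8) + (6)·(5/8) + (5)·(1/4) = 35/8.
II: (0)·(1/8) + (3)·(5/8) + (5)·(1/4) = 25/8.
III: (-5)·(1/8) + (-1)·(5/8) + (-1)·(1/4) = -3/2.
The best pure response is I with expected payoff 35/8.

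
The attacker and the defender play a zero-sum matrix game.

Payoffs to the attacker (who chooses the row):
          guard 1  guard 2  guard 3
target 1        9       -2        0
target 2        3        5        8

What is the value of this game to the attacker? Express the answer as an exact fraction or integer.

Column guard 3 is strictly dominated by guard 2 for the defender (it gives the attacker more in every row).
The remaining 2×2 game on (target 1, target 2) × (guard 1, guard 2) has no saddle point. Let the attacker play target 1 with probability p; indifference gives 9p + 3(1−p) = −2p + 5(1−p), so p = 2/13.
Similarly the defender's optimal q on guard 1 is 7/13, and the value is 9·(7/13) + (-2)·(6/13) = 51/13.

51/13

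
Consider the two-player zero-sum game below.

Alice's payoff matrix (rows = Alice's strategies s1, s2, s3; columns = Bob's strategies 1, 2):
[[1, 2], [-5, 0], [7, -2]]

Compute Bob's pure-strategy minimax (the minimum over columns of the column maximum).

The worst case (largest entry) in each column is 1: 7, 2: 2.
The best (smallest) of these is 2.

2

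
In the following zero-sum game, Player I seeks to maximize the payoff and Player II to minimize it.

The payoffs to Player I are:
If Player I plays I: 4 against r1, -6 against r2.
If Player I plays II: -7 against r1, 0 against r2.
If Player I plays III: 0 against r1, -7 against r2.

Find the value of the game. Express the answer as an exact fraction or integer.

-42/17

Row III is strictly dominated by row I, so Player I never plays it.
The remaining 2×2 game on (I, II) × (r1, r2) has no saddle point. Let Player I play I with probability p; indifference gives 4p − 7(1−p) = −6p, so p = 7/17.
Similarly Player II's optimal q on r1 is 6/17, and the value is 4·(6/17) + (-6)·(11/17) = -42/17.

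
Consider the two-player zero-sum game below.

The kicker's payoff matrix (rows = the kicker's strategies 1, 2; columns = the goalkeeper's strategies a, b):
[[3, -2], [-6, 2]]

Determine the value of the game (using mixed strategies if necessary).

Row minima are -2 and -6, so the kicker's maximin is -2; column maxima are 3 and 2, so the goalkeeper's minimax is 2. These differ, so the equilibrium is in mixed strategies.
Let the kicker play 1 with probability p. The goalkeeper is indifferent when 3p − 6(1−p) = −2p + 2(1−p), giving p = 8/13.
Let the goalkeeper play a with probability q. The kicker is indifferent when 3q − 2(1−q) = −6q + 2(1−q), giving q = 4/13.
The value is 3·(4/13) + (-2)·(9/13) = -6/13.

-6/13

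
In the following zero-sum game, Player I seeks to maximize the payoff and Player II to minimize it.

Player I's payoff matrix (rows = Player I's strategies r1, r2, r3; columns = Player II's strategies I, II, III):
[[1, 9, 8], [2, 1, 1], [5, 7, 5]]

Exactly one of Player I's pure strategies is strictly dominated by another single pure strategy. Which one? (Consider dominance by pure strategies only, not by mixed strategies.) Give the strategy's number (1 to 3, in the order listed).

Compare r2 with r3: 5 > 2, 7 > 1, 5 > 1.
So r3 strictly dominates r2 for Player I; r2 is strictly dominated.

2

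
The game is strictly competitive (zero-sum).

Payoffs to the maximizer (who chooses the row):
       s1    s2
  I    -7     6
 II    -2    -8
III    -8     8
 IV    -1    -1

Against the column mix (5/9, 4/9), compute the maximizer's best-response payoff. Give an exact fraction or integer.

-8/9

I: (-7)·(5/9) + (6)·(4/9) = -11/9.
II: (-2)·(5/9) + (-8)·(4/9) = -14/3.
III: (-8)·(5/9) + (8)·(4/9) = -8/9.
IV: (-1)·(5/9) + (-1)·(4/9) = -1.
The best pure response is III with expected payoff -8/9.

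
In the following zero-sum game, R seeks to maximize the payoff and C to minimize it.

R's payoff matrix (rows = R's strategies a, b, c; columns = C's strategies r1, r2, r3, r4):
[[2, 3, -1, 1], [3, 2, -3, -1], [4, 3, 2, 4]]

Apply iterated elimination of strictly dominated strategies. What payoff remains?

2

Row b is strictly dominated by row c (4>3, 3>2, 2>-3, 4>-1); eliminate b.
Column r4 is strictly dominated by r3 for C (-1<1, 2<4); eliminate r4.
Column r1 is strictly dominated by r3 for C (-1<2, 2<4); eliminate r1.
Column r2 is strictly dominated by r3 for C (-1<3, 2<3); eliminate r2.
Row a is strictly dominated by row c (2>-1); eliminate a.
Only (c, r3) remains, with payoff 2.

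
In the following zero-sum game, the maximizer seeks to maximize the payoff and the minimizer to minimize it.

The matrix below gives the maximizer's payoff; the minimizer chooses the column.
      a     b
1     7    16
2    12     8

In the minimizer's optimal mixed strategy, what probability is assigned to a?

8/13

Row minima are 7 and 8, so the maximizer's maximin is 8; column maxima are 12 and 16, so the minimizer's minimax is 12. These differ, so the equilibrium is in mixed strategies.
Let the minimizer play a with probability q. The maximizer is indifferent when 7q + 16(1−q) = 12q + 8(1−q), giving q = 8/13.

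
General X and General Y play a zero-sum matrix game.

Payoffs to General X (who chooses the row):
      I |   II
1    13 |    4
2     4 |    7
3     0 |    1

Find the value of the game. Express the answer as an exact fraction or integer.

Row 3 is strictly dominated by row 2, so General X never plays it.
The remaining 2×2 game on (1, 2) × (I, II) has no saddle point. Let General X play 1 with probability p; indifference gives 13p + 4(1−p) = 4p + 7(1−p), so p = 1/4.
Similarly General Y's optimal q on I is 1/4, and the value is 13·(1/4) + (4)·(3/4) = 25/4.

25/4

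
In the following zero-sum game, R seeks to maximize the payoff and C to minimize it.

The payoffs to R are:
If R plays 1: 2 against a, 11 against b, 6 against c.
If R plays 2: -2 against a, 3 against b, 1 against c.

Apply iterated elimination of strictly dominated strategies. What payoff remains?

2

Column b is strictly dominated by a for C (2<11, -2<3); eliminate b.
Row 2 is strictly dominated by row 1 (2>-2, 6>1); eliminate 2.
Column c is strictly dominated by a for C (2<6); eliminate c.
Only (1, a) remains, with payoff 2.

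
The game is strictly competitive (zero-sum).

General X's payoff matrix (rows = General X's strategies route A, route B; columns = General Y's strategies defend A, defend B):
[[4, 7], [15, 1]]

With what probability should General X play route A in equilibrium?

Row minima are 4 and 1, so General X's maximin is 4; column maxima are 15 and 7, so General Y's minimax is 7. These differ, so the equilibrium is in mixed strategies.
Let General X play route A with probability p. General Y is indifferent when 4p + 15(1−p) = 7p + (1−p), giving p = 14/17.

14/17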